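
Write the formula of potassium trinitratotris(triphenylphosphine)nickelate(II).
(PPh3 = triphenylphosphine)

K[Ni(NO3)3(PPh3)3]

Ligands: 3 triphenylphosphine (PPh3, neutral), 3 nitrato (NO3, -1). Ligand charge sum = -3.
With Ni in oxidation state +2, the complex ion is [Ni...]^1−.
Charge balance with potassium (+1) requires 1 complex ion per 1 potassium.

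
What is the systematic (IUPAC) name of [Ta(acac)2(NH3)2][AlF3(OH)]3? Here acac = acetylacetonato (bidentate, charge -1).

Aluminium is always +3 in its complexes; the anion's ligand charges sum to -4, so the complex anion is 1−.
With 3 anions per cation, the cation must be 3×1 = 3+.
Cation: ligand charges sum to -2; for the ion to be 3+, Ta = +5.

bis(acetylacetonato)diamminetantalum(V) trifluorohydroxoaluminate(III)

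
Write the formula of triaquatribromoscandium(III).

[ScBr3(H2O)3]

Ligands: 3 bromo (Br, -1), 3 aqua (H2O, neutral). Ligand charge sum = -3.
With Sc in oxidation state +3, the complex ion is [Sc...].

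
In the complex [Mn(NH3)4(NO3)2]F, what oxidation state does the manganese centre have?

1 fluoride outside the brackets (-1 each) → the complex ion is 1+.
Ligand charges: 4×NH3 neutral; 2×NO3 = -2; sum -2.
Mn + (-2) = 1+ ⇒ Mn is +3.

+3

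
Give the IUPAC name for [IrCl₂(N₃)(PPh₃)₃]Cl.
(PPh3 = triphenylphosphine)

The 1 chloride counter-ion carries a total charge of -1, so each complex ion is 1+.
Ligand charges: 1×azido (-1 each), 2×chloro (-1 each), 3×triphenylphosphine (neutral); total -3. So Ir + (-3) = 1+, giving Ir = +4.
Ligands are named alphabetically: azido before chloro before triphenylphosphine.

azidodichlorotris(triphenylphosphine)iridium(IV) chloride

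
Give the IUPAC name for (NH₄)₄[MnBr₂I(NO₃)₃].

The 4 ammonium counter-ions carry a total charge of +4, so each complex ion is 4−.
Ligand charges: 2×bromo (-1 each), 1×iodo (-1 each), 3×nitrato (-1 each); total -6. So Mn + (-6) = 4−, giving Mn = +2.
Ligands are named alphabetically: bromo before iodo before nitrato.
The complex ion is anionic, so manganese takes the -ate form manganate(II).

ammonium dibromoiodotrinitratomanganate(II)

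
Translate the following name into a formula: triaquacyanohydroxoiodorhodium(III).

[Rh(CN)(H2O)3I(OH)]

Ligands: 3 aqua (H2O, neutral), 1 iodo (I, -1), 1 cyano (CN, -1), 1 hydroxo (OH, -1). Ligand charge sum = -3.
With Rh in oxidation state +3, the complex ion is [Rh...].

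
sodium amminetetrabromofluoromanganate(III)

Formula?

Na2[MnBr4F(NH3)]

Ligands: 1 ammine (NH3, neutral), 1 fluoro (F, -1), 4 bromo (Br, -1). Ligand charge sum = -5.
With Mn in oxidation state +3, the complex ion is [Mn...]^2−.
Charge balance with sodium (+1) requires 1 complex ion per 2 sodium.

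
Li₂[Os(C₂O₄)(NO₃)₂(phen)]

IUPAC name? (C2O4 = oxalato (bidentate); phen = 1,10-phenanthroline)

lithium dinitratooxalato(1,10-phenanthroline)osmate(II)

The 2 lithium counter-ions carry a total charge of +2, so each complex ion is 2−.
Ligand charges: 1×oxalato (-2 each), 2×nitrato (-1 each), 1×1,10-phenanthroline (neutral); total -4. So Os + (-4) = 2−, giving Os = +2.
The complex ion is anionic, so osmium takes the -ate form osmate(II).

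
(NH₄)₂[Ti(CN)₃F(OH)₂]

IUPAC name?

The 2 ammonium counter-ions carry a total charge of +2, so each complex ion is 2−.
Ligand charges: 2×hydroxo (-1 each), 3×cyano (-1 each), 1×fluoro (-1 each); total -6. So Ti + (-6) = 2−, giving Ti = +4.
Ligands are named alphabetically: cyano before fluoro before hydroxo.
The complex ion is anionic, so titanium takes the -ate form titanate(IV).

ammonium tricyanofluorodihydroxotitanate(IV)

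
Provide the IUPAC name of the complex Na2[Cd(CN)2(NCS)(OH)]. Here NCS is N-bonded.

sodium dicyanohydroxoisothiocyanatocadmate(II)

The 2 sodium counter-ions carry a total charge of +2, so each complex ion is 2−.
Ligand charges: 2×cyano (-1 each), 1×isothiocyanato (-1 each), 1×hydroxo (-1 each); total -4. So Cd + (-4) = 2−, giving Cd = +2.
The complex ion is anionic, so cadmium takes the -ate form cadmate(II).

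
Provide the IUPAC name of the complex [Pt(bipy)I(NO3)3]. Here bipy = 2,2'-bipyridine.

There is no counter-ion, so the complex is neutral overall.
Ligand charges: 3×nitrato (-1 each), 1×iodo (-1 each), 1×2,2'-bipyridine (neutral); total -4. So Pt + (-4) = 0, giving Pt = +4.
Ligands are named alphabetically: bipyridine before iodo before nitrato.

(2,2'-bipyridine)iodotrinitratoplatinum(IV)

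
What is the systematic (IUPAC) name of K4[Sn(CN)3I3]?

potassium tricyanotriiodostannate(II)

The 4 potassium counter-ions carry a total charge of +4, so each complex ion is 4−.
Ligand charges: 3×cyano (-1 each), 3×iodo (-1 each); total -6. So Sn + (-6) = 4−, giving Sn = +2.
The complex ion is anionic, so tin takes the -ate form stannate(II).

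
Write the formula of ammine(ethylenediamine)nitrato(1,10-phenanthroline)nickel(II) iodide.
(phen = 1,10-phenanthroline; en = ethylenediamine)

Ligands: 1 nitrato (NO3, -1), 1 ammine (NH3, neutral), 1 1,10-phenanthroline (phen, neutral), 1 ethylenediamine (en, neutral). Ligand charge sum = -1.
With Ni in oxidation state +2, the complex ion is [Ni...]^1+.
Charge balance with iodide (-1) requires 1 complex ion per 1 iodide.

[Ni(en)(NH3)(NO3)(phen)]I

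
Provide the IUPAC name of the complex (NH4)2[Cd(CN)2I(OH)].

ammonium dicyanohydroxoiodocadmate(II)

The 2 ammonium counter-ions carry a total charge of +2, so each complex ion is 2−.
Ligand charges: 2×cyano (-1 each), 1×hydroxo (-1 each), 1×iodo (-1 each); total -4. So Cd + (-4) = 2−, giving Cd = +2.
Ligands are named alphabetically: cyano before hydroxo before iodo.
The complex ion is anionic, so cadmium takes the -ate form cadmate(II).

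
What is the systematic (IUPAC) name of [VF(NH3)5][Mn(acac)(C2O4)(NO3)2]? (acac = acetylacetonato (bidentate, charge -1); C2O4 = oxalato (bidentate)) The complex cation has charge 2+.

Both ions are complex: the cation is named first with the plain metal name, the anion second with the -ate form; each ion's ligands are alphabetised independently.
The complex cation is given as 2+; its ligand charges sum to -1, so V = +3.
A 1:1 salt means the anion carries the equal and opposite charge, 2−.
Anion: ligand charges sum to -5; for the ion to be 2−, Mn = +3.

pentaamminefluorovanadium(III) (acetylacetonato)dinitratooxalatomanganate(III)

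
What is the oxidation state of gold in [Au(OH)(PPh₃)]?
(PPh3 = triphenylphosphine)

+1

No counter-ion: the bracketed complex is neutral.
Ligand charges: 1×OH = -1; 1×PPh3 neutral; sum -1.
Au + (-1) = 0 ⇒ Au is +1.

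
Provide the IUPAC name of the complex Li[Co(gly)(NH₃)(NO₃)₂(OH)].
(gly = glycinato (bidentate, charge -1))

The 1 lithium counter-ion carries a total charge of +1, so each complex ion is 1−.
Ligand charges: 1×hydroxo (-1 each), 1×glycinato (-1 each), 2×nitrato (-1 each), 1×ammine (neutral); total -4. So Co + (-4) = 1−, giving Co = +3.
Ligands are named alphabetically: ammine before glycinato before hydroxo before nitrato.
The complex ion is anionic, so cobalt takes the -ate form cobaltate(III).

lithium ammine(glycinato)hydroxodinitratocobaltate(III)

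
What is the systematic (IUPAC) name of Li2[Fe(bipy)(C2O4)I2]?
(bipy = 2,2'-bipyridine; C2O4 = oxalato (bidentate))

The 2 lithium counter-ions carry a total charge of +2, so each complex ion is 2−.
Ligand charges: 1×2,2'-bipyridine (neutral), 2×iodo (-1 each), 1×oxalato (-2 each); total -4. So Fe + (-4) = 2−, giving Fe = +2.
The complex ion is anionic, so iron takes the -ate form ferrate(II).

lithium (2,2'-bipyridine)diiodooxalatoferrate(II)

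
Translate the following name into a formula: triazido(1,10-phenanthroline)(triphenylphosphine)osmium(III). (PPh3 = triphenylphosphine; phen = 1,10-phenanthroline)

[Os(N3)3(phen)(PPh3)]

Ligands: 3 azido (N3, -1), 1 triphenylphosphine (PPh3, neutral), 1 1,10-phenanthroline (phen, neutral). Ligand charge sum = -3.
With Os in oxidation state +3, the complex ion is [Os...].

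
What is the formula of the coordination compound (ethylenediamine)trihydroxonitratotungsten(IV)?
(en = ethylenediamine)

Ligands: 1 ethylenediamine (en, neutral), 1 nitrato (NO3, -1), 3 hydroxo (OH, -1). Ligand charge sum = -4.
With W in oxidation state +4, the complex ion is [W...].

[W(en)(NO3)(OH)3]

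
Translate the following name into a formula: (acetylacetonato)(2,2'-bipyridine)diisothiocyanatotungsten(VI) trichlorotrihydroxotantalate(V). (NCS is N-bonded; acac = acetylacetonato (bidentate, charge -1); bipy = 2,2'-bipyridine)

Cation [W…]: ligand charges -3, W(VI) ⇒ ion charge 3+.
Anion [Ta…]: ligand charges -6, Ta(V) ⇒ ion charge 1−.
One 3+ cation requires 3 of the 1− anion.

[W(acac)(bipy)(NCS)2][TaCl3(OH)3]3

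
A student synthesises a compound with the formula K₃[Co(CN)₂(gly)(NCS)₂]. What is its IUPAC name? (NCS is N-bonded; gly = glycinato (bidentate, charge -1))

The 3 potassium counter-ions carry a total charge of +3, so each complex ion is 3−.
Ligand charges: 2×isothiocyanato (-1 each), 2×cyano (-1 each), 1×glycinato (-1 each); total -5. So Co + (-5) = 3−, giving Co = +2.
Ligands are named alphabetically: cyano before glycinato before isothiocyanato.
The complex ion is anionic, so cobalt takes the -ate form cobaltate(II).

potassium dicyano(glycinato)diisothiocyanatocobaltate(II)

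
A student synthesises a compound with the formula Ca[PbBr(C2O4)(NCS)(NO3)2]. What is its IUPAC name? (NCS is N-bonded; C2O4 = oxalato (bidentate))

calcium bromoisothiocyanatodinitratooxalatoplumbate(IV)

The 1 calcium counter-ion carries a total charge of +2, so each complex ion is 2−.
Ligand charges: 1×isothiocyanato (-1 each), 2×nitrato (-1 each), 1×bromo (-1 each), 1×oxalato (-2 each); total -6. So Pb + (-6) = 2−, giving Pb = +4.
The complex ion is anionic, so lead takes the -ate form plumbate(IV).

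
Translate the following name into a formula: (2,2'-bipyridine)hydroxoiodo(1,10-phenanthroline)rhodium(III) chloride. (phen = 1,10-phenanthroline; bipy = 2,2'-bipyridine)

[Rh(bipy)I(OH)(phen)]Cl

Ligands: 1 1,10-phenanthroline (phen, neutral), 1 iodo (I, -1), 1 hydroxo (OH, -1), 1 2,2'-bipyridine (bipy, neutral). Ligand charge sum = -2.
Charge balance with chloride (-1) requires 1 complex ion per 1 chloride.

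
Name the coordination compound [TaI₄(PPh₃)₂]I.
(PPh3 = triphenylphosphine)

The 1 iodide counter-ion carries a total charge of -1, so each complex ion is 1+.
Ligand charges: 4×iodo (-1 each), 2×triphenylphosphine (neutral); total -4. So Ta + (-4) = 1+, giving Ta = +5.
Ligands are named alphabetically: iodo before triphenylphosphine.

tetraiodobis(triphenylphosphine)tantalum(V) iodide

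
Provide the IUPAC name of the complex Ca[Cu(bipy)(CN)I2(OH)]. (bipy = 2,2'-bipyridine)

calcium (2,2'-bipyridine)cyanohydroxodiiodocuprate(II)

The 1 calcium counter-ion carries a total charge of +2, so each complex ion is 2−.
Ligand charges: 1×2,2'-bipyridine (neutral), 1×hydroxo (-1 each), 2×iodo (-1 each), 1×cyano (-1 each); total -4. So Cu + (-4) = 2−, giving Cu = +2.
Ligands are named alphabetically: bipyridine before cyano before hydroxo before iodo.
The complex ion is anionic, so copper takes the -ate form cuprate(II).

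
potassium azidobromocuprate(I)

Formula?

Ligands: 1 bromo (Br, -1), 1 azido (N3, -1). Ligand charge sum = -2.
With Cu in oxidation state +1, the complex ion is [Cu...]^1−.
Charge balance with potassium (+1) requires 1 complex ion per 1 potassium.

K[CuBr(N3)]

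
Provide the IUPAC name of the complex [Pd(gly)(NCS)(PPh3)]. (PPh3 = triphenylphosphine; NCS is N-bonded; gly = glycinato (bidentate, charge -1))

There is no counter-ion, so the complex is neutral overall.
Ligand charges: 1×triphenylphosphine (neutral), 1×isothiocyanato (-1 each), 1×glycinato (-1 each); total -2. So Pd + (-2) = 0, giving Pd = +2.
Ligands are named alphabetically: glycinato before isothiocyanato before triphenylphosphine.

(glycinato)isothiocyanato(triphenylphosphine)palladium(II)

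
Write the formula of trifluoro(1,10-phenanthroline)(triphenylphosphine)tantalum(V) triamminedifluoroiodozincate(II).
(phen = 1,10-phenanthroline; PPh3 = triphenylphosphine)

Cation [Ta…]: ligand charges -3, Ta(V) ⇒ ion charge 2+.
Anion [Zn…]: ligand charges -3, Zn(II) ⇒ ion charge 1−.
One 2+ cation requires 2 of the 1− anion.

[TaF3(phen)(PPh3)][ZnF2I(NH3)3]2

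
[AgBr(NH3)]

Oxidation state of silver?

No counter-ion: the bracketed complex is neutral.
Ligand charges: 1×NH3 neutral; 1×Br = -1; sum -1.
Ag + (-1) = 0 ⇒ Ag is +1.

+1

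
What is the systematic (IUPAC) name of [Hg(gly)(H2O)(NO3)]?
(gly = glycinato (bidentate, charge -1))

There is no counter-ion, so the complex is neutral overall.
Ligand charges: 1×aqua (neutral), 1×glycinato (-1 each), 1×nitrato (-1 each); total -2. So Hg + (-2) = 0, giving Hg = +2.
Ligands are named alphabetically: aqua before glycinato before nitrato.

aqua(glycinato)nitratomercury(II)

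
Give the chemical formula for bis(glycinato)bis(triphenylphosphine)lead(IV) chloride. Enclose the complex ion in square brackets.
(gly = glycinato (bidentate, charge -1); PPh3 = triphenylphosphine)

[Pb(gly)2(PPh3)2]Cl2

Ligands: 2 glycinato (gly, -1), 2 triphenylphosphine (PPh3, neutral). Ligand charge sum = -2.
Charge balance with chloride (-1) requires 1 complex ion per 2 chloride.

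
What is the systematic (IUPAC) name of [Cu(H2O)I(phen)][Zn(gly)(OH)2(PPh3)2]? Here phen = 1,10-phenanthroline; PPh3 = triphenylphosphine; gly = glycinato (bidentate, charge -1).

Both ions are complex: the cation is named first with the plain metal name, the anion second with the -ate form; each ion's ligands are alphabetised independently.
Zinc is always +2 in its complexes; the anion's ligand charges sum to -3, so the complex anion is 1−.
A 1:1 salt means the cation carries the equal and opposite charge, 1+.
Cation: ligand charges sum to -1; for the ion to be 1+, Cu = +2.

aquaiodo(1,10-phenanthroline)copper(II) (glycinato)dihydroxobis(triphenylphosphine)zincate(II)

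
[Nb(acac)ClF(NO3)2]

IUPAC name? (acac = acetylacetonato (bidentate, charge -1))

(acetylacetonato)chlorofluorodinitratoniobium(V)

There is no counter-ion, so the complex is neutral overall.
Ligand charges: 1×chloro (-1 each), 2×nitrato (-1 each), 1×fluoro (-1 each), 1×acetylacetonato (-1 each); total -5. So Nb + (-5) = 0, giving Nb = +5.
Ligands are named alphabetically: acetylacetonato before chloro before fluoro before nitrato.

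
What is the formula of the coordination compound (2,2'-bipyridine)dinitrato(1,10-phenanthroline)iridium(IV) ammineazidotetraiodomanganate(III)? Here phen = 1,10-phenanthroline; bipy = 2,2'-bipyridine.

Cation [Ir…]: ligand charges -2, Ir(IV) ⇒ ion charge 2+.
Anion [Mn…]: ligand charges -5, Mn(III) ⇒ ion charge 2−.
One 2+ cation balances one 2− anion.

[Ir(bipy)(NO3)2(phen)][MnI4(N3)(NH3)]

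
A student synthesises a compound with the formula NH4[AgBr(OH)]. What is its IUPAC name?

ammonium bromohydroxoargentate(I)

The 1 ammonium counter-ion carries a total charge of +1, so each complex ion is 1−.
Ligand charges: 1×hydroxo (-1 each), 1×bromo (-1 each); total -2. So Ag + (-2) = 1−, giving Ag = +1.
The complex ion is anionic, so silver takes the -ate form argentate(I).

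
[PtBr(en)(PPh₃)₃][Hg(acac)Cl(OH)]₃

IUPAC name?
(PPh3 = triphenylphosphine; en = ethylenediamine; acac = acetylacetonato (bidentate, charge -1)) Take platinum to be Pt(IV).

bromo(ethylenediamine)tris(triphenylphosphine)platinum(IV) (acetylacetonato)chlorohydroxomercurate(II)

Both ions are complex: the cation is named first with the plain metal name, the anion second with the -ate form; each ion's ligands are alphabetised independently.
Pt is given as +4; the cation's ligand charges sum to -1, so the complex cation is 3+.
With 3 anions per cation, each anion must be 3/3 = 1−.
Anion: ligand charges sum to -3; for the ion to be 1−, Hg = +2.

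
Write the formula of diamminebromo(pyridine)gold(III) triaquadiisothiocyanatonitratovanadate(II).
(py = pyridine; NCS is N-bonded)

Cation [Au…]: ligand charges -1, Au(III) ⇒ ion charge 2+.
Anion [V…]: ligand charges -3, V(II) ⇒ ion charge 1−.

[AuBr(NH3)2(py)][V(H2O)3(NCS)2(NO3)]2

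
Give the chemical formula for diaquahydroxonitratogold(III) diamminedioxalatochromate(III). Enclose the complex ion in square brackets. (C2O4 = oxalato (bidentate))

[Au(H2O)2(NO3)(OH)][Cr(C2O4)2(NH3)2]

Cation [Au…]: ligand charges -2, Au(III) ⇒ ion charge 1+.
Anion [Cr…]: ligand charges -4, Cr(III) ⇒ ion charge 1−.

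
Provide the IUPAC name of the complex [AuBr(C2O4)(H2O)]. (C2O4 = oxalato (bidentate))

There is no counter-ion, so the complex is neutral overall.
Ligand charges: 1×bromo (-1 each), 1×oxalato (-2 each), 1×aqua (neutral); total -3. So Au + (-3) = 0, giving Au = +3.
Ligands are named alphabetically: aqua before bromo before oxalato.

aquabromooxalatogold(III)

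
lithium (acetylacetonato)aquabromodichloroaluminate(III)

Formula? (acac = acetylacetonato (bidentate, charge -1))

Ligands: 1 bromo (Br, -1), 1 acetylacetonato (acac, -1), 2 chloro (Cl, -1), 1 aqua (H2O, neutral). Ligand charge sum = -4.
Charge balance with lithium (+1) requires 1 complex ion per 1 lithium.

Li[Al(acac)BrCl2(H2O)]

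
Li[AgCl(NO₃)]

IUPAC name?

The 1 lithium counter-ion carries a total charge of +1, so each complex ion is 1−.
Ligand charges: 1×nitrato (-1 each), 1×chloro (-1 each); total -2. So Ag + (-2) = 1−, giving Ag = +1.
Ligands are named alphabetically: chloro before nitrato.
The complex ion is anionic, so silver takes the -ate form argentate(I).

lithium chloronitratoargentate(I)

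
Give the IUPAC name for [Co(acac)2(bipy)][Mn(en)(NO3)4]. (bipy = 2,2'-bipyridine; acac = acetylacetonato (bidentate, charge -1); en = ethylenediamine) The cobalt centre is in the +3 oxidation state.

bis(acetylacetonato)(2,2'-bipyridine)cobalt(III) (ethylenediamine)tetranitratomanganate(III)

Both ions are complex: the cation is named first with the plain metal name, the anion second with the -ate form; each ion's ligands are alphabetised independently.
Co is given as +3; the cation's ligand charges sum to -2, so the complex cation is 1+.
A 1:1 salt means the anion carries the equal and opposite charge, 1−.
Anion: ligand charges sum to -4; for the ion to be 1−, Mn = +3.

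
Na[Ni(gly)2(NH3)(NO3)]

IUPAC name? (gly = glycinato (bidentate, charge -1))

The 1 sodium counter-ion carries a total charge of +1, so each complex ion is 1−.
Ligand charges: 2×glycinato (-1 each), 1×ammine (neutral), 1×nitrato (-1 each); total -3. So Ni + (-3) = 1−, giving Ni = +2.
The complex ion is anionic, so nickel takes the -ate form nickelate(II).

sodium amminebis(glycinato)nitratonickelate(II)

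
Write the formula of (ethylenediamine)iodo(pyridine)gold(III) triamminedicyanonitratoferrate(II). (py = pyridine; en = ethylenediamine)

Cation [Au…]: ligand charges -1, Au(III) ⇒ ion charge 2+.
Anion [Fe…]: ligand charges -3, Fe(II) ⇒ ion charge 1−.

[Au(en)I(py)][Fe(CN)2(NH3)3(NO3)]2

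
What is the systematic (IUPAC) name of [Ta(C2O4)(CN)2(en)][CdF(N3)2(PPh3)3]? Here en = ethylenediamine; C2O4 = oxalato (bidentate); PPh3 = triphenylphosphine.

Both ions are complex: the cation is named first with the plain metal name, the anion second with the -ate form; each ion's ligands are alphabetised independently.
Cadmium is always +2 in its complexes; the anion's ligand charges sum to -3, so the complex anion is 1−.
A 1:1 salt means the cation carries the equal and opposite charge, 1+.
Cation: ligand charges sum to -4; for the ion to be 1+, Ta = +5.

dicyano(ethylenediamine)oxalatotantalum(V) diazidofluorotris(triphenylphosphine)cadmate(II)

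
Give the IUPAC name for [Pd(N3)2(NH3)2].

There is no counter-ion, so the complex is neutral overall.
Ligand charges: 2×ammine (neutral), 2×azido (-1 each); total -2. So Pd + (-2) = 0, giving Pd = +2.
Ligands are named alphabetically: ammine before azido.

diamminediazidopalladium(II)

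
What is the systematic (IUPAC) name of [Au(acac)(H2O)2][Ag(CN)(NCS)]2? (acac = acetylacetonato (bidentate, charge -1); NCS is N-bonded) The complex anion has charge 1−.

Both ions are complex: the cation is named first with the plain metal name, the anion second with the -ate form; each ion's ligands are alphabetised independently.
The complex anion is given as 1−; its ligand charges sum to -2, so Ag = +1.
With 2 anions per cation, the cation must be 2×1 = 2+.
Cation: ligand charges sum to -1; for the ion to be 2+, Au = +3.

(acetylacetonato)diaquagold(III) cyanoisothiocyanatoargentate(I)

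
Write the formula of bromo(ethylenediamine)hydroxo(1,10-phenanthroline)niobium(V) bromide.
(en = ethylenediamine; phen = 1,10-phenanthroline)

[NbBr(en)(OH)(phen)]Br3

Ligands: 1 hydroxo (OH, -1), 1 ethylenediamine (en, neutral), 1 1,10-phenanthroline (phen, neutral), 1 bromo (Br, -1). Ligand charge sum = -2.
Charge balance with bromide (-1) requires 1 complex ion per 3 bromide.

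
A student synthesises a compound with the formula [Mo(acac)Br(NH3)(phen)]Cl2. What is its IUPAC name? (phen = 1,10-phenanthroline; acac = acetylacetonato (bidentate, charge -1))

The 2 chloride counter-ions carry a total charge of -2, so each complex ion is 2+.
Ligand charges: 1×1,10-phenanthroline (neutral), 1×acetylacetonato (-1 each), 1×ammine (neutral), 1×bromo (-1 each); total -2. So Mo + (-2) = 2+, giving Mo = +4.
Ligands are named alphabetically: acetylacetonato before ammine before bromo before phenanthroline.

(acetylacetonato)amminebromo(1,10-phenanthroline)molybdenum(IV) chloride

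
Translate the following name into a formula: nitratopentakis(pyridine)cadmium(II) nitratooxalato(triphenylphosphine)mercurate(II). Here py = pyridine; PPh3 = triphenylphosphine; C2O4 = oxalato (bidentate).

Cation [Cd…]: ligand charges -1, Cd(II) ⇒ ion charge 1+.
Anion [Hg…]: ligand charges -3, Hg(II) ⇒ ion charge 1−.
One 1+ cation balances one 1− anion.

[Cd(NO3)(py)5][Hg(C2O4)(NO3)(PPh3)]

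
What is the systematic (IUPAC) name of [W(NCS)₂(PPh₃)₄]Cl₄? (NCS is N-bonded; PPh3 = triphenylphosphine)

diisothiocyanatotetrakis(triphenylphosphine)tungsten(VI) chloride

The 4 chloride counter-ions carry a total charge of -4, so each complex ion is 4+.
Ligand charges: 2×isothiocyanato (-1 each), 4×triphenylphosphine (neutral); total -2. So W + (-2) = 4+, giving W = +6.
Ligands are named alphabetically: isothiocyanato before triphenylphosphine.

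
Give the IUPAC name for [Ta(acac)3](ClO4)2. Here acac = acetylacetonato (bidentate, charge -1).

tris(acetylacetonato)tantalum(V) perchlorate

The 2 perchlorate counter-ions carry a total charge of -2, so each complex ion is 2+.
Ligand charges: 3×acetylacetonato (-1 each); total -3. So Ta + (-3) = 2+, giving Ta = +5.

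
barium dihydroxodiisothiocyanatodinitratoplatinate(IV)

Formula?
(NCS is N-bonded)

Ba[Pt(NCS)2(NO3)2(OH)2]

Ligands: 2 hydroxo (OH, -1), 2 isothiocyanato (NCS, -1), 2 nitrato (NO3, -1). Ligand charge sum = -6.
Charge balance with barium (+2) requires 1 complex ion per 1 barium.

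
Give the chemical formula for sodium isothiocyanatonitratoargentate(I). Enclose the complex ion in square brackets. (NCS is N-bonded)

Na[Ag(NCS)(NO3)]

Ligands: 1 nitrato (NO3, -1), 1 isothiocyanato (NCS, -1). Ligand charge sum = -2.
With Ag in oxidation state +1, the complex ion is [Ag...]^1−.
Charge balance with sodium (+1) requires 1 complex ion per 1 sodium.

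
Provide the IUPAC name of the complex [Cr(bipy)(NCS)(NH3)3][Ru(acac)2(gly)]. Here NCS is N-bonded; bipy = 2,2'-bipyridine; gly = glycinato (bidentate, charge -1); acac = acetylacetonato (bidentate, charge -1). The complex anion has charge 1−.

Both ions are complex: the cation is named first with the plain metal name, the anion second with the -ate form; each ion's ligands are alphabetised independently.
The complex anion is given as 1−; its ligand charges sum to -3, so Ru = +2.
A 1:1 salt means the cation carries the equal and opposite charge, 1+.
Cation: ligand charges sum to -1; for the ion to be 1+, Cr = +2.

triammine(2,2'-bipyridine)isothiocyanatochromium(II) bis(acetylacetonato)(glycinato)ruthenate(II)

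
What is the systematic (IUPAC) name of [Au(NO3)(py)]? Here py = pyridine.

nitrato(pyridine)gold(I)

There is no counter-ion, so the complex is neutral overall.
Ligand charges: 1×nitrato (-1 each), 1×pyridine (neutral); total -1. So Au + (-1) = 0, giving Au = +1.
Ligands are named alphabetically: nitrato before pyridine.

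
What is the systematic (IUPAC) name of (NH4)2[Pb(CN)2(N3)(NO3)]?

ammonium azidodicyanonitratoplumbate(II)

The 2 ammonium counter-ions carry a total charge of +2, so each complex ion is 2−.
Ligand charges: 1×azido (-1 each), 2×cyano (-1 each), 1×nitrato (-1 each); total -4. So Pb + (-4) = 2−, giving Pb = +2.
Ligands are named alphabetically: azido before cyano before nitrato.
The complex ion is anionic, so lead takes the -ate form plumbate(II).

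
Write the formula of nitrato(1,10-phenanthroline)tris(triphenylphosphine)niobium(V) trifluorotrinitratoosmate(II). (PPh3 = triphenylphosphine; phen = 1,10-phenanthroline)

Cation [Nb…]: ligand charges -1, Nb(V) ⇒ ion charge 4+.
Anion [Os…]: ligand charges -6, Os(II) ⇒ ion charge 4−.

[Nb(NO3)(phen)(PPh3)3][OsF3(NO3)3]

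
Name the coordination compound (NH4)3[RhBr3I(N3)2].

The 3 ammonium counter-ions carry a total charge of +3, so each complex ion is 3−.
Ligand charges: 2×azido (-1 each), 1×iodo (-1 each), 3×bromo (-1 each); total -6. So Rh + (-6) = 3−, giving Rh = +3.
The complex ion is anionic, so rhodium takes the -ate form rhodate(III).

ammonium diazidotribromoiodorhodate(III)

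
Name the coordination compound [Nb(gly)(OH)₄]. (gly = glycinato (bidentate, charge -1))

(glycinato)tetrahydroxoniobium(V)

There is no counter-ion, so the complex is neutral overall.
Ligand charges: 4×hydroxo (-1 each), 1×glycinato (-1 each); total -5. So Nb + (-5) = 0, giving Nb = +5.
Ligands are named alphabetically: glycinato before hydroxo.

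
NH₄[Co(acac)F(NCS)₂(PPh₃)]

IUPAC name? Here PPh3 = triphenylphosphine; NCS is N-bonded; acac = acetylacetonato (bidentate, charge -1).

ammonium (acetylacetonato)fluorodiisothiocyanato(triphenylphosphine)cobaltate(III)

The 1 ammonium counter-ion carries a total charge of +1, so each complex ion is 1−.
Ligand charges: 1×triphenylphosphine (neutral), 2×isothiocyanato (-1 each), 1×fluoro (-1 each), 1×acetylacetonato (-1 each); total -4. So Co + (-4) = 1−, giving Co = +3.
Ligands are named alphabetically: acetylacetonato before fluoro before isothiocyanato before triphenylphosphine.
The complex ion is anionic, so cobalt takes the -ate form cobaltate(III).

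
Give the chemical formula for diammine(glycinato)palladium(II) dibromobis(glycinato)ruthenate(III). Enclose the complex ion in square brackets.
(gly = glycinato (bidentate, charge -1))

[Pd(gly)(NH3)2][RuBr2(gly)2]

Cation [Pd…]: ligand charges -1, Pd(II) ⇒ ion charge 1+.
Anion [Ru…]: ligand charges -4, Ru(III) ⇒ ion charge 1−.
One 1+ cation balances one 1− anion.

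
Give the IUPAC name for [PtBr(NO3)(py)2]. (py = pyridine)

bromonitratobis(pyridine)platinum(II)

There is no counter-ion, so the complex is neutral overall.
Ligand charges: 1×nitrato (-1 each), 1×bromo (-1 each), 2×pyridine (neutral); total -2. So Pt + (-2) = 0, giving Pt = +2.
Ligands are named alphabetically: bromo before nitrato before pyridine.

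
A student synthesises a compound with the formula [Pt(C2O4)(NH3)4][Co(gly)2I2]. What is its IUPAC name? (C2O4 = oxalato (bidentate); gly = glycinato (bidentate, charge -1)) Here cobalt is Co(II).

tetraammineoxalatoplatinum(IV) bis(glycinato)diiodocobaltate(II)

Both ions are complex: the cation is named first with the plain metal name, the anion second with the -ate form; each ion's ligands are alphabetised independently.
Co is given as +2; the anion's ligand charges sum to -4, so the complex anion is 2−.
A 1:1 salt means the cation carries the equal and opposite charge, 2+.
Cation: ligand charges sum to -2; for the ion to be 2+, Pt = +4.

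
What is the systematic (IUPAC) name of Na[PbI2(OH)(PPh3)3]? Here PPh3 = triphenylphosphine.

sodium hydroxodiiodotris(triphenylphosphine)plumbate(II)

The 1 sodium counter-ion carries a total charge of +1, so each complex ion is 1−.
Ligand charges: 3×triphenylphosphine (neutral), 2×iodo (-1 each), 1×hydroxo (-1 each); total -3. So Pb + (-3) = 1−, giving Pb = +2.
Ligands are named alphabetically: hydroxo before iodo before triphenylphosphine.
The complex ion is anionic, so lead takes the -ate form plumbate(II).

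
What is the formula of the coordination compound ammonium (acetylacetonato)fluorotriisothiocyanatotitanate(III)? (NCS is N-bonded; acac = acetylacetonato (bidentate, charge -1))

Ligands: 1 fluoro (F, -1), 3 isothiocyanato (NCS, -1), 1 acetylacetonato (acac, -1). Ligand charge sum = -5.
Charge balance with ammonium (+1) requires 1 complex ion per 2 ammonium.

(NH4)2[Ti(acac)F(NCS)3]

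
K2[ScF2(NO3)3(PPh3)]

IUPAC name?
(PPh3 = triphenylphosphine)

The 2 potassium counter-ions carry a total charge of +2, so each complex ion is 2−.
Ligand charges: 1×triphenylphosphine (neutral), 3×nitrato (-1 each), 2×fluoro (-1 each); total -5. So Sc + (-5) = 2−, giving Sc = +3.
The complex ion is anionic, so scandium takes the -ate form scandate(III).

potassium difluorotrinitrato(triphenylphosphine)scandate(III)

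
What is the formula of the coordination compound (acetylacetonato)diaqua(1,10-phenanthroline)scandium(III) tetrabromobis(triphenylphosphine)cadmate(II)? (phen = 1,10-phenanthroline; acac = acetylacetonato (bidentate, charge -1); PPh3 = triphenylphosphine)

Cation [Sc…]: ligand charges -1, Sc(III) ⇒ ion charge 2+.
Anion [Cd…]: ligand charges -4, Cd(II) ⇒ ion charge 2−.
One 2+ cation balances one 2− anion.

[Sc(acac)(H2O)2(phen)][CdBr4(PPh3)2]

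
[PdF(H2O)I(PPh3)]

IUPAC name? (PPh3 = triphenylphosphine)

There is no counter-ion, so the complex is neutral overall.
Ligand charges: 1×fluoro (-1 each), 1×triphenylphosphine (neutral), 1×aqua (neutral), 1×iodo (-1 each); total -2. So Pd + (-2) = 0, giving Pd = +2.
Ligands are named alphabetically: aqua before fluoro before iodo before triphenylphosphine.

aquafluoroiodo(triphenylphosphine)palladium(II)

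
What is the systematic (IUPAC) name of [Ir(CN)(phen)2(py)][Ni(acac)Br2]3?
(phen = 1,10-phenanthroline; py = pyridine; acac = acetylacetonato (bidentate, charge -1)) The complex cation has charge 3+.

cyanobis(1,10-phenanthroline)(pyridine)iridium(IV) (acetylacetonato)dibromonickelate(II)

The complex cation is given as 3+; its ligand charges sum to -1, so Ir = +4.
With 3 anions per cation, each anion must be 3/3 = 1−.
Anion: ligand charges sum to -3; for the ion to be 1−, Ni = +2.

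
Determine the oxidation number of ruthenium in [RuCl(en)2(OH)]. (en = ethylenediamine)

+2

No counter-ion: the bracketed complex is neutral.
Ligand charges: 1×OH = -1; 2×en neutral; 1×Cl = -1; sum -2.
Ru + (-2) = 0 ⇒ Ru is +2.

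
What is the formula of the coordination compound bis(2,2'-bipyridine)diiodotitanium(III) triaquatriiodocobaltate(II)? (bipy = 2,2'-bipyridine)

[Ti(bipy)2I2][Co(H2O)3I3]

Cation [Ti…]: ligand charges -2, Ti(III) ⇒ ion charge 1+.
Anion [Co…]: ligand charges -3, Co(II) ⇒ ion charge 1−.
One 1+ cation balances one 1− anion.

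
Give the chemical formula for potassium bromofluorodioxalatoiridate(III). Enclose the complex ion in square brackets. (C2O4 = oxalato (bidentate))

K3[IrBr(C2O4)2F]

Ligands: 2 oxalato (C2O4, -2), 1 fluoro (F, -1), 1 bromo (Br, -1). Ligand charge sum = -6.
With Ir in oxidation state +3, the complex ion is [Ir...]^3−.
Charge balance with potassium (+1) requires 1 complex ion per 3 potassium.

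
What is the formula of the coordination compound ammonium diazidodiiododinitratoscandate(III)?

(NH4)3[ScI2(N3)2(NO3)2]

Ligands: 2 azido (N3, -1), 2 iodo (I, -1), 2 nitrato (NO3, -1). Ligand charge sum = -6.
With Sc in oxidation state +3, the complex ion is [Sc...]^3−.
Charge balance with ammonium (+1) requires 1 complex ion per 3 ammonium.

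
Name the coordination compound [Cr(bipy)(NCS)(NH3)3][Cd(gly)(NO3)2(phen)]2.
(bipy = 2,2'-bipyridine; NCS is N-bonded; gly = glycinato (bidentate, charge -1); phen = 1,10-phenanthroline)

Both ions are complex: the cation is named first with the plain metal name, the anion second with the -ate form; each ion's ligands are alphabetised independently.
Cadmium is always +2 in its complexes; the anion's ligand charges sum to -3, so the complex anion is 1−.
With 2 anions per cation, the cation must be 2×1 = 2+.
Cation: ligand charges sum to -1; for the ion to be 2+, Cr = +3.

triammine(2,2'-bipyridine)isothiocyanatochromium(III) (glycinato)dinitrato(1,10-phenanthroline)cadmate(II)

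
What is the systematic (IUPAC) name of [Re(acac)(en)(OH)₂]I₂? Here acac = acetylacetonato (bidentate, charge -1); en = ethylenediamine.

The 2 iodide counter-ions carry a total charge of -2, so each complex ion is 2+.
Ligand charges: 1×acetylacetonato (-1 each), 2×hydroxo (-1 each), 1×ethylenediamine (neutral); total -3. So Re + (-3) = 2+, giving Re = +5.
Ligands are named alphabetically: acetylacetonato before ethylenediamine before hydroxo.

(acetylacetonato)(ethylenediamine)dihydroxorhenium(V) iodide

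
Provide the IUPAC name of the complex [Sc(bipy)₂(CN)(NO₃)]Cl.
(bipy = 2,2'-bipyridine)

bis(2,2'-bipyridine)cyanonitratoscandium(III) chloride

The 1 chloride counter-ion carries a total charge of -1, so each complex ion is 1+.
Ligand charges: 1×cyano (-1 each), 2×2,2'-bipyridine (neutral), 1×nitrato (-1 each); total -2. So Sc + (-2) = 1+, giving Sc = +3.
Ligands are named alphabetically: bipyridine before cyano before nitrato.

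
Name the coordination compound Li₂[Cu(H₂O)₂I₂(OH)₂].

lithium diaquadihydroxodiiodocuprate(II)

The 2 lithium counter-ions carry a total charge of +2, so each complex ion is 2−.
Ligand charges: 2×hydroxo (-1 each), 2×aqua (neutral), 2×iodo (-1 each); total -4. So Cu + (-4) = 2−, giving Cu = +2.
The complex ion is anionic, so copper takes the -ate form cuprate(II).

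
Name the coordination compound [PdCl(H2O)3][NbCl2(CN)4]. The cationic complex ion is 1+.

triaquachloropalladium(II) dichlorotetracyanoniobate(V)

The complex cation is given as 1+; its ligand charges sum to -1, so Pd = +2.
A 1:1 salt means the anion carries the equal and opposite charge, 1−.
Anion: ligand charges sum to -6; for the ion to be 1−, Nb = +5.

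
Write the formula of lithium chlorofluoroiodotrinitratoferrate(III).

Li3[FeClFI(NO3)3]

Ligands: 1 chloro (Cl, -1), 3 nitrato (NO3, -1), 1 iodo (I, -1), 1 fluoro (F, -1). Ligand charge sum = -6.
With Fe in oxidation state +3, the complex ion is [Fe...]^3−.
Charge balance with lithium (+1) requires 1 complex ion per 3 lithium.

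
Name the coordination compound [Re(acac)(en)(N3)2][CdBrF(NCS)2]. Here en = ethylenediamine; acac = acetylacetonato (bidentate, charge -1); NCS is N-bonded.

(acetylacetonato)diazido(ethylenediamine)rhenium(V) bromofluorodiisothiocyanatocadmate(II)

Cadmium is always +2 in its complexes; the anion's ligand charges sum to -4, so the complex anion is 2−.
A 1:1 salt means the cation carries the equal and opposite charge, 2+.
Cation: ligand charges sum to -3; for the ion to be 2+, Re = +5.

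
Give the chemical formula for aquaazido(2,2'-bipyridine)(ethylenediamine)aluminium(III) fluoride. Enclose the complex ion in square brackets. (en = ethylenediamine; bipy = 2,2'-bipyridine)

[Al(bipy)(en)(H2O)(N3)]F2

Ligands: 1 ethylenediamine (en, neutral), 1 2,2'-bipyridine (bipy, neutral), 1 azido (N3, -1), 1 aqua (H2O, neutral). Ligand charge sum = -1.
Charge balance with fluoride (-1) requires 1 complex ion per 2 fluoride.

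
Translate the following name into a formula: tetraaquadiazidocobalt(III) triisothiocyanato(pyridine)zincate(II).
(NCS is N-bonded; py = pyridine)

[Co(H2O)4(N3)2][Zn(NCS)3(py)]

Cation [Co…]: ligand charges -2, Co(III) ⇒ ion charge 1+.
Anion [Zn…]: ligand charges -3, Zn(II) ⇒ ion charge 1−.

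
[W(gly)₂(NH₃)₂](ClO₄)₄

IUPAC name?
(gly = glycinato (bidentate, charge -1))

diamminebis(glycinato)tungsten(VI) perchlorate

The 4 perchlorate counter-ions carry a total charge of -4, so each complex ion is 4+.
Ligand charges: 2×glycinato (-1 each), 2×ammine (neutral); total -2. So W + (-2) = 4+, giving W = +6.
Ligands are named alphabetically: ammine before glycinato.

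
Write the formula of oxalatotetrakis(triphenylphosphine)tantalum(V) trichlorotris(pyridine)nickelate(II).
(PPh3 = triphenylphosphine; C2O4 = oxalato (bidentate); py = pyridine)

[Ta(C2O4)(PPh3)4][NiCl3(py)3]3

Cation [Ta…]: ligand charges -2, Ta(V) ⇒ ion charge 3+.
Anion [Ni…]: ligand charges -3, Ni(II) ⇒ ion charge 1−.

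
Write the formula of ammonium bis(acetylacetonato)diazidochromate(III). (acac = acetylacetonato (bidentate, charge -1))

NH4[Cr(acac)2(N3)2]

Ligands: 2 azido (N3, -1), 2 acetylacetonato (acac, -1). Ligand charge sum = -4.
With Cr in oxidation state +3, the complex ion is [Cr...]^1−.
Charge balance with ammonium (+1) requires 1 complex ion per 1 ammonium.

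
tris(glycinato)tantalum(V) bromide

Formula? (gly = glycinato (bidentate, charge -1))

Ligands: 3 glycinato (gly, -1). Ligand charge sum = -3.
Charge balance with bromide (-1) requires 1 complex ion per 2 bromide.

[Ta(gly)3]Br2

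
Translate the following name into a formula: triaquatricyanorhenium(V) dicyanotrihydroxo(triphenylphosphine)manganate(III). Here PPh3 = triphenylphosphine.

Cation [Re…]: ligand charges -3, Re(V) ⇒ ion charge 2+.
Anion [Mn…]: ligand charges -5, Mn(III) ⇒ ion charge 2−.
One 2+ cation balances one 2− anion.

[Re(CN)3(H2O)3][Mn(CN)2(OH)3(PPh3)]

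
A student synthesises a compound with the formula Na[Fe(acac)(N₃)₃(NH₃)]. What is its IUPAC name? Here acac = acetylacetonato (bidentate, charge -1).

The 1 sodium counter-ion carries a total charge of +1, so each complex ion is 1−.
Ligand charges: 1×acetylacetonato (-1 each), 3×azido (-1 each), 1×ammine (neutral); total -4. So Fe + (-4) = 1−, giving Fe = +3.
Ligands are named alphabetically: acetylacetonato before ammine before azido.
The complex ion is anionic, so iron takes the -ate form ferrate(III).

sodium (acetylacetonato)amminetriazidoferrate(III)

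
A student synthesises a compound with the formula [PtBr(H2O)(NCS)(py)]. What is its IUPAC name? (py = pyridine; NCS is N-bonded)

aquabromoisothiocyanato(pyridine)platinum(II)

There is no counter-ion, so the complex is neutral overall.
Ligand charges: 1×pyridine (neutral), 1×aqua (neutral), 1×isothiocyanato (-1 each), 1×bromo (-1 each); total -2. So Pt + (-2) = 0, giving Pt = +2.
Ligands are named alphabetically: aqua before bromo before isothiocyanato before pyridine.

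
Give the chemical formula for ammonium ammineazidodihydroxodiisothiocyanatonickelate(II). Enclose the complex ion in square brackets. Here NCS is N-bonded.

(NH4)3[Ni(N3)(NCS)2(NH3)(OH)2]

Ligands: 2 hydroxo (OH, -1), 2 isothiocyanato (NCS, -1), 1 azido (N3, -1), 1 ammine (NH3, neutral). Ligand charge sum = -5.
Charge balance with ammonium (+1) requires 1 complex ion per 3 ammonium.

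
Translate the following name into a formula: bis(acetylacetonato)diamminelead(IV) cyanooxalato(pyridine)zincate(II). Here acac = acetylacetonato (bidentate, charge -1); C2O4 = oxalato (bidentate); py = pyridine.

Cation [Pb…]: ligand charges -2, Pb(IV) ⇒ ion charge 2+.
Anion [Zn…]: ligand charges -3, Zn(II) ⇒ ion charge 1−.
One 2+ cation requires 2 of the 1− anion.

[Pb(acac)2(NH3)2][Zn(C2O4)(CN)(py)]2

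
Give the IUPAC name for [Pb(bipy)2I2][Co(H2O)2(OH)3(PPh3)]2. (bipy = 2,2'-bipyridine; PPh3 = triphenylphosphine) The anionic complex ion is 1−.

The complex anion is given as 1−; its ligand charges sum to -3, so Co = +2.
With 2 anions per cation, the cation must be 2×1 = 2+.
Cation: ligand charges sum to -2; for the ion to be 2+, Pb = +4.

bis(2,2'-bipyridine)diiodolead(IV) diaquatrihydroxo(triphenylphosphine)cobaltate(II)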